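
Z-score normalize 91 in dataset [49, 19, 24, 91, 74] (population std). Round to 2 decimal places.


Mean = (49 + 19 + 24 + 91 + 74) / 5 = 51.4
Variance = sum((x_i - mean)^2) / n = 777.04
Std = sqrt(777.04) = 27.8754
Z = (x - mean) / std
= (91 - 51.4) / 27.8754
= 39.6 / 27.8754
= 1.42

1.42


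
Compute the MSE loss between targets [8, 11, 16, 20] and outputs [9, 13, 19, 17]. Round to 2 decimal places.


Differences: [-1, -2, -3, 3]
Squared errors: [1, 4, 9, 9]
Sum of squared errors = 23
MSE = 23 / 4 = 5.75

5.75


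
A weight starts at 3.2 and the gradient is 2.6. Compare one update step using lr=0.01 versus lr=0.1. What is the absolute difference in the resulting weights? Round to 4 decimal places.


With lr=0.01: w_new = 3.2 - 0.01 * 2.6 = 3.174
With lr=0.1: w_new = 3.2 - 0.1 * 2.6 = 2.94
Absolute difference = |3.174 - 2.94|
= 0.2340

0.2340


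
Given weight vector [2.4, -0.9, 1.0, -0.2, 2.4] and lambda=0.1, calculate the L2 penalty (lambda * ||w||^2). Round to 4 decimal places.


Squaring each weight:
2.4^2 = 5.76
(-0.9)^2 = 0.81
1.0^2 = 1.0
(-0.2)^2 = 0.04
2.4^2 = 5.76
Sum of squares = 13.37
Penalty = 0.1 * 13.37 = 1.3370

1.3370


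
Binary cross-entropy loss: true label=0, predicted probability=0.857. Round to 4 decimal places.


For y=0: Loss = -log(1-p)
= -log(1 - 0.857)
= -log(0.143)
= -(-1.9449)
= 1.9449

1.9449


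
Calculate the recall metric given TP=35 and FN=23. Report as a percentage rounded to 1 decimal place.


Recall = TP / (TP + FN) * 100
= 35 / (35 + 23)
= 35 / 58
= 0.6034
= 60.3%

60.3


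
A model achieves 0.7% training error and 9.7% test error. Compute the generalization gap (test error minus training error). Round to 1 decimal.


Generalization gap = test_error - train_error
= 9.7 - 0.7
= 9.0%
A moderate gap.

9.0


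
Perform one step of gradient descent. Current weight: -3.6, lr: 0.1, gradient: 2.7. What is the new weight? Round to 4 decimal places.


w_new = w_old - lr * gradient
= -3.6 - 0.1 * 2.7
= -3.6 - (0.27)
= -3.8700

-3.8700


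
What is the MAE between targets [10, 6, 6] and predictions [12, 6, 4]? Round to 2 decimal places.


Absolute errors: [2, 0, 2]
Sum of absolute errors = 4
MAE = 4 / 3 = 1.33

1.33


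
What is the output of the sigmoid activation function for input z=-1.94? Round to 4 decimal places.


sigmoid(z) = 1 / (1 + exp(-z))
exp(-(-1.94)) = exp(1.94) = 6.9588
1 + 6.9588 = 7.9588
1 / 7.9588 = 0.1256

0.1256


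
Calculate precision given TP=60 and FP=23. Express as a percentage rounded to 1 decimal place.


Precision = TP / (TP + FP) * 100
= 60 / (60 + 23)
= 60 / 83
= 0.7229
= 72.3%

72.3


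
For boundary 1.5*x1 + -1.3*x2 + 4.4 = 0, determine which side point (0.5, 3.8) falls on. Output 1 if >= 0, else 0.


Compute 1.5 * 0.5 + -1.3 * 3.8 + 4.4
= 0.75 + -4.94 + 4.4
= 0.21
Since 0.21 >= 0, the point is on the positive side.

1


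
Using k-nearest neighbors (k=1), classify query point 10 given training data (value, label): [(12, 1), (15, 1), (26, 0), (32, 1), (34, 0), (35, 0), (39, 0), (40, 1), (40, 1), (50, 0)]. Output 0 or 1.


Distances from query 10:
Point 12 (class 1): distance = 2
K=1 nearest neighbors: classes = [1]
Votes for class 1: 1 / 1
Majority vote => class 1

1


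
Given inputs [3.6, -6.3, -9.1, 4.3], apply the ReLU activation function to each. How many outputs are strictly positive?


ReLU(x) = max(0, x) for each element:
ReLU(3.6) = 3.6
ReLU(-6.3) = 0
ReLU(-9.1) = 0
ReLU(4.3) = 4.3
Active neurons (>0): 2

2


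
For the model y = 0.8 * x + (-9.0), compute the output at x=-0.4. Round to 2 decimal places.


y = 0.8 * -0.4 + (-9.0)
= -0.32 + (-9.0)
= -9.32

-9.32


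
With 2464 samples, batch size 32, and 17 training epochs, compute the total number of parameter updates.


Iterations per epoch = 2464 / 32 = 77
Total updates = iterations_per_epoch * epochs
= 77 * 17
= 1309

1309


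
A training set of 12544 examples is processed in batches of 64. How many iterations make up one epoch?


Iterations per epoch = dataset_size / batch_size
= 12544 / 64
= 196

196


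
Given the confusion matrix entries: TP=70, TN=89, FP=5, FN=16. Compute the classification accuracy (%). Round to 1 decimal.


Accuracy = (TP + TN) / (TP + TN + FP + FN) * 100
= (70 + 89) / (70 + 89 + 5 + 16)
= 159 / 180
= 0.8833
= 88.3%

88.3


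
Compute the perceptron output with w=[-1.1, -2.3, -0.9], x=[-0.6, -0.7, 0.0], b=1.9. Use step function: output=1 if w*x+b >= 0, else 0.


z = w . x + b
= -1.1*-0.6 + -2.3*-0.7 + -0.9*0.0 + 1.9
= 0.66 + 1.61 + -0.0 + 1.9
= 2.27 + 1.9
= 4.17
Since z = 4.17 >= 0, output = 1

1


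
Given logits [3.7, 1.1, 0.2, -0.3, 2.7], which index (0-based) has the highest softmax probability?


Softmax is a monotonic transformation, so it preserves the argmax.
We need to find the index of the maximum logit.
Index 0: 3.7
Index 1: 1.1
Index 2: 0.2
Index 3: -0.3
Index 4: 2.7
Maximum logit = 3.7 at index 0

0


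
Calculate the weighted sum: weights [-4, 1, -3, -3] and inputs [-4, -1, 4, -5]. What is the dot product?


Element-wise products:
-4 * -4 = 16
1 * -1 = -1
-3 * 4 = -12
-3 * -5 = 15
Sum = 16 + -1 + -12 + 15
= 18

18


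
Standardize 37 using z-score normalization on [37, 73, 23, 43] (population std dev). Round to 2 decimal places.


Mean = (37 + 73 + 23 + 43) / 4 = 44.0
Variance = sum((x_i - mean)^2) / n = 333.0
Std = sqrt(333.0) = 18.2483
Z = (x - mean) / std
= (37 - 44.0) / 18.2483
= -7.0 / 18.2483
= -0.38

-0.38


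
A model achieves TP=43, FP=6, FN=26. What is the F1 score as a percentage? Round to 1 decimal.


Precision = TP / (TP + FP) = 43 / 49 = 0.8776
Recall = TP / (TP + FN) = 43 / 69 = 0.6232
F1 = 2 * P * R / (P + R)
= 2 * 0.8776 * 0.6232 / (0.8776 + 0.6232)
= 1.0938 / 1.5007
= 0.7288
As percentage: 72.9%

72.9


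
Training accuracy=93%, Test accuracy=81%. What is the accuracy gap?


Gap = train_accuracy - test_accuracy
= 93 - 81
= 12%
This gap suggests the model is overfitting.

12


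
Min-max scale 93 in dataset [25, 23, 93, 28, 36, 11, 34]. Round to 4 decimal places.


Min = 11, Max = 93
Range = 93 - 11 = 82
Scaled = (x - min) / (max - min)
= (93 - 11) / 82
= 82 / 82
= 1.0000

1.0000


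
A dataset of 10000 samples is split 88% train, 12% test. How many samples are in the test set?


Train samples = 10000 * 88% = 8800
Test samples = 10000 - 8800
= 1200

1200


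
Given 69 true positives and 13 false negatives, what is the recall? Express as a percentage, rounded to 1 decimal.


Recall = TP / (TP + FN) * 100
= 69 / (69 + 13)
= 69 / 82
= 0.8415
= 84.1%

84.1


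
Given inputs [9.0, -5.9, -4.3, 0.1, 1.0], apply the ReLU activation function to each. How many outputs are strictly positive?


ReLU(x) = max(0, x) for each element:
ReLU(9.0) = 9.0
ReLU(-5.9) = 0
ReLU(-4.3) = 0
ReLU(0.1) = 0.1
ReLU(1.0) = 1.0
Active neurons (>0): 3

3


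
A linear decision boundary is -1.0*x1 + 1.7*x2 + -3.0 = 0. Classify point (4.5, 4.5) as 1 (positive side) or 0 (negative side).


Compute -1.0 * 4.5 + 1.7 * 4.5 + -3.0
= -4.5 + 7.65 + -3.0
= 0.15
Since 0.15 >= 0, the point is on the positive side.

1


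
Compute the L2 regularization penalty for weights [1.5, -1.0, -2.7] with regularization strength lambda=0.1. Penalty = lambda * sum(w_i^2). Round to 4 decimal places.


Squaring each weight:
1.5^2 = 2.25
(-1.0)^2 = 1.0
(-2.7)^2 = 7.29
Sum of squares = 10.54
Penalty = 0.1 * 10.54 = 1.0540

1.0540


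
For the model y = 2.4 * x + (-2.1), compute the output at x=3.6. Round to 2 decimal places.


y = 2.4 * 3.6 + (-2.1)
= 8.64 + (-2.1)
= 6.54

6.54


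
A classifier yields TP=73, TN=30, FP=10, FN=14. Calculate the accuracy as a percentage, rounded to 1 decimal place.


Accuracy = (TP + TN) / (TP + TN + FP + FN) * 100
= (73 + 30) / (73 + 30 + 10 + 14)
= 103 / 127
= 0.811
= 81.1%

81.1


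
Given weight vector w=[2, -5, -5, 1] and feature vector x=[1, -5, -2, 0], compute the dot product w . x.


Element-wise products:
2 * 1 = 2
-5 * -5 = 25
-5 * -2 = 10
1 * 0 = 0
Sum = 2 + 25 + 10 + 0
= 37

37


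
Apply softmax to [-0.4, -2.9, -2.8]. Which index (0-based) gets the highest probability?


Softmax is a monotonic transformation, so it preserves the argmax.
We need to find the index of the maximum logit.
Index 0: -0.4
Index 1: -2.9
Index 2: -2.8
Maximum logit = -0.4 at index 0

0


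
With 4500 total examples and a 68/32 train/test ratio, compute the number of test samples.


Train samples = 4500 * 68% = 3060
Test samples = 4500 - 3060
= 1440

1440


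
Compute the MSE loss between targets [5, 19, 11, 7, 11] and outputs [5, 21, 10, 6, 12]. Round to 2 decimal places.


Differences: [0, -2, 1, 1, -1]
Squared errors: [0, 4, 1, 1, 1]
Sum of squared errors = 7
MSE = 7 / 5 = 1.40

1.40


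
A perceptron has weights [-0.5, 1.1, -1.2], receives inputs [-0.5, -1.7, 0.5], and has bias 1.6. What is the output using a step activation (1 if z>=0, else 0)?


z = w . x + b
= -0.5*-0.5 + 1.1*-1.7 + -1.2*0.5 + 1.6
= 0.25 + -1.87 + -0.6 + 1.6
= -2.22 + 1.6
= -0.62
Since z = -0.62 < 0, output = 0

0


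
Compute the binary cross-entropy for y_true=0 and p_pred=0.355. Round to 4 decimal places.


For y=0: Loss = -log(1-p)
= -log(1 - 0.355)
= -log(0.645)
= -(-0.4385)
= 0.4385

0.4385


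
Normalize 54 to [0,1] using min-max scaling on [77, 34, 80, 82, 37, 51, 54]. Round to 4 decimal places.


Min = 34, Max = 82
Range = 82 - 34 = 48
Scaled = (x - min) / (max - min)
= (54 - 34) / 48
= 20 / 48
= 0.4167

0.4167


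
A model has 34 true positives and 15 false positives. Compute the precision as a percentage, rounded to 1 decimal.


Precision = TP / (TP + FP) * 100
= 34 / (34 + 15)
= 34 / 49
= 0.6939
= 69.4%

69.4


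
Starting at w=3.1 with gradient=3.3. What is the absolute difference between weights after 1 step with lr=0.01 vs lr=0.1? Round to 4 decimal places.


With lr=0.01: w_new = 3.1 - 0.01 * 3.3 = 3.067
With lr=0.1: w_new = 3.1 - 0.1 * 3.3 = 2.77
Absolute difference = |3.067 - 2.77|
= 0.2970

0.2970


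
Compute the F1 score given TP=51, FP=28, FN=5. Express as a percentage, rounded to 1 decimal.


Precision = TP / (TP + FP) = 51 / 79 = 0.6456
Recall = TP / (TP + FN) = 51 / 56 = 0.9107
F1 = 2 * P * R / (P + R)
= 2 * 0.6456 * 0.9107 / (0.6456 + 0.9107)
= 1.1759 / 1.5563
= 0.7556
As percentage: 75.6%

75.6


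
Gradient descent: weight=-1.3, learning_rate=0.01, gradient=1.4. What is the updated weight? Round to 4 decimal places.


w_new = w_old - lr * gradient
= -1.3 - 0.01 * 1.4
= -1.3 - (0.014)
= -1.3140

-1.3140


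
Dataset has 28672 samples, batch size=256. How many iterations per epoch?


Iterations per epoch = dataset_size / batch_size
= 28672 / 256
= 112

112


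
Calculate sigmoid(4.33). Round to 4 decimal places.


sigmoid(z) = 1 / (1 + exp(-z))
exp(-(4.33)) = exp(-4.33) = 0.0132
1 + 0.0132 = 1.0132
1 / 1.0132 = 0.9870

0.9870


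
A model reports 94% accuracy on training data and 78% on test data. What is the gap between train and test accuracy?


Gap = train_accuracy - test_accuracy
= 94 - 78
= 16%
This gap suggests the model is overfitting.

16


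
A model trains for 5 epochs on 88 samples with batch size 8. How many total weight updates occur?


Iterations per epoch = 88 / 8 = 11
Total updates = iterations_per_epoch * epochs
= 11 * 5
= 55

55


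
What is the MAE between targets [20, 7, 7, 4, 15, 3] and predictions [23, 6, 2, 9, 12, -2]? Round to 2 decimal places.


Absolute errors: [3, 1, 5, 5, 3, 5]
Sum of absolute errors = 22
MAE = 22 / 6 = 3.67

3.67


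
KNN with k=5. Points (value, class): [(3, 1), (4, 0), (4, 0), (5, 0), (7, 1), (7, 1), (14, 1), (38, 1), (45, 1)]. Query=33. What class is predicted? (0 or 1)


Distances from query 33:
Point 38 (class 1): distance = 5
Point 45 (class 1): distance = 12
Point 14 (class 1): distance = 19
Point 7 (class 1): distance = 26
Point 7 (class 1): distance = 26
K=5 nearest neighbors: classes = [1, 1, 1, 1, 1]
Votes for class 1: 5 / 5
Majority vote => class 1

1


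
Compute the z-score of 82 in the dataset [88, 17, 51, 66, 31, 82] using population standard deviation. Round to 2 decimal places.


Mean = (88 + 17 + 51 + 66 + 31 + 82) / 6 = 55.8333
Variance = sum((x_i - mean)^2) / n = 661.8056
Std = sqrt(661.8056) = 25.7256
Z = (x - mean) / std
= (82 - 55.8333) / 25.7256
= 26.1667 / 25.7256
= 1.02

1.02


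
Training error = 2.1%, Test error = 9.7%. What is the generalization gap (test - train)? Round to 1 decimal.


Generalization gap = test_error - train_error
= 9.7 - 2.1
= 7.6%
A moderate gap.

7.6


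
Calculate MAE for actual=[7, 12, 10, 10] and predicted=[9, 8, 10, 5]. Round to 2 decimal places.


Absolute errors: [2, 4, 0, 5]
Sum of absolute errors = 11
MAE = 11 / 4 = 2.75

2.75


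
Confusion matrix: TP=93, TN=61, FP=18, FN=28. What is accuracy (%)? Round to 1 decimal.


Accuracy = (TP + TN) / (TP + TN + FP + FN) * 100
= (93 + 61) / (93 + 61 + 18 + 28)
= 154 / 200
= 0.77
= 77.0%

77.0


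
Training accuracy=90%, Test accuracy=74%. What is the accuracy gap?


Gap = train_accuracy - test_accuracy
= 90 - 74
= 16%
This gap suggests the model is overfitting.

16


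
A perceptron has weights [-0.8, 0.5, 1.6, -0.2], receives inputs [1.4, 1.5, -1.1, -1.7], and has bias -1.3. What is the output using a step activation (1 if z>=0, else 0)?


z = w . x + b
= -0.8*1.4 + 0.5*1.5 + 1.6*-1.1 + -0.2*-1.7 + -1.3
= -1.12 + 0.75 + -1.76 + 0.34 + -1.3
= -1.79 + -1.3
= -3.09
Since z = -3.09 < 0, output = 0

0


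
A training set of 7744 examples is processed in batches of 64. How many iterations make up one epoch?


Iterations per epoch = dataset_size / batch_size
= 7744 / 64
= 121

121


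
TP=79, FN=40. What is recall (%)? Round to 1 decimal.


Recall = TP / (TP + FN) * 100
= 79 / (79 + 40)
= 79 / 119
= 0.6639
= 66.4%

66.4


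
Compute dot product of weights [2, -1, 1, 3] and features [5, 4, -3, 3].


Element-wise products:
2 * 5 = 10
-1 * 4 = -4
1 * -3 = -3
3 * 3 = 9
Sum = 10 + -4 + -3 + 9
= 12

12


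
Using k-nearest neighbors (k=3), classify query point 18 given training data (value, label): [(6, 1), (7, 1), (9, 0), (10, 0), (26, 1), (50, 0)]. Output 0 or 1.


Distances from query 18:
Point 10 (class 0): distance = 8
Point 26 (class 1): distance = 8
Point 9 (class 0): distance = 9
K=3 nearest neighbors: classes = [0, 1, 0]
Votes for class 1: 1 / 3
Majority vote => class 0

0


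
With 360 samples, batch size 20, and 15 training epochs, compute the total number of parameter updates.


Iterations per epoch = 360 / 20 = 18
Total updates = iterations_per_epoch * epochs
= 18 * 15
= 270

270


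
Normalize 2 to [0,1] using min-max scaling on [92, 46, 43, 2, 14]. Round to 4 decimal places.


Min = 2, Max = 92
Range = 92 - 2 = 90
Scaled = (x - min) / (max - min)
= (2 - 2) / 90
= 0 / 90
= 0.0000

0.0000


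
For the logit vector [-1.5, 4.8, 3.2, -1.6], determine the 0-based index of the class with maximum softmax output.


Softmax is a monotonic transformation, so it preserves the argmax.
We need to find the index of the maximum logit.
Index 0: -1.5
Index 1: 4.8
Index 2: 3.2
Index 3: -1.6
Maximum logit = 4.8 at index 1

1


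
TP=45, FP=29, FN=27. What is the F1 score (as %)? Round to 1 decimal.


Precision = TP / (TP + FP) = 45 / 74 = 0.6081
Recall = TP / (TP + FN) = 45 / 72 = 0.625
F1 = 2 * P * R / (P + R)
= 2 * 0.6081 * 0.625 / (0.6081 + 0.625)
= 0.7601 / 1.2331
= 0.6164
As percentage: 61.6%

61.6


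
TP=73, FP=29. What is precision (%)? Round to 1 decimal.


Precision = TP / (TP + FP) * 100
= 73 / (73 + 29)
= 73 / 102
= 0.7157
= 71.6%

71.6


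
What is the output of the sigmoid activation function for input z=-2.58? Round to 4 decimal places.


sigmoid(z) = 1 / (1 + exp(-z))
exp(-(-2.58)) = exp(2.58) = 13.1971
1 + 13.1971 = 14.1971
1 / 14.1971 = 0.0704

0.0704


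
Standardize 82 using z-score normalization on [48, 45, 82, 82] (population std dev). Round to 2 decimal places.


Mean = (48 + 45 + 82 + 82) / 4 = 64.25
Variance = sum((x_i - mean)^2) / n = 316.1875
Std = sqrt(316.1875) = 17.7817
Z = (x - mean) / std
= (82 - 64.25) / 17.7817
= 17.75 / 17.7817
= 1.00

1.00


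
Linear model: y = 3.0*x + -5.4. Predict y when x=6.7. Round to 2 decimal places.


y = 3.0 * 6.7 + (-5.4)
= 20.1 + (-5.4)
= 14.70

14.70


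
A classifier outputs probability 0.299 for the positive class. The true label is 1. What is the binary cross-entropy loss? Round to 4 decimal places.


For y=1: Loss = -log(p)
= -log(0.299)
= -(-1.2073)
= 1.2073

1.2073


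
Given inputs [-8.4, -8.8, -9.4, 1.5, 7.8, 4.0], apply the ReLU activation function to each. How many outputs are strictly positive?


ReLU(x) = max(0, x) for each element:
ReLU(-8.4) = 0
ReLU(-8.8) = 0
ReLU(-9.4) = 0
ReLU(1.5) = 1.5
ReLU(7.8) = 7.8
ReLU(4.0) = 4.0
Active neurons (>0): 3

3


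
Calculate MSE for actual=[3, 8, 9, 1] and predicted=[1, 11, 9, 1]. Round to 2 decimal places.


Differences: [2, -3, 0, 0]
Squared errors: [4, 9, 0, 0]
Sum of squared errors = 13
MSE = 13 / 4 = 3.25

3.25


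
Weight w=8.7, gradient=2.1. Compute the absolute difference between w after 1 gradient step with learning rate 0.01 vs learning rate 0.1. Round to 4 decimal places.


With lr=0.01: w_new = 8.7 - 0.01 * 2.1 = 8.679
With lr=0.1: w_new = 8.7 - 0.1 * 2.1 = 8.49
Absolute difference = |8.679 - 8.49|
= 0.1890

0.1890


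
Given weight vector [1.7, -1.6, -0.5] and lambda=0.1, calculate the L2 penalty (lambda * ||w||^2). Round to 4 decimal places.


Squaring each weight:
1.7^2 = 2.89
(-1.6)^2 = 2.56
(-0.5)^2 = 0.25
Sum of squares = 5.7
Penalty = 0.1 * 5.7 = 0.5700

0.5700


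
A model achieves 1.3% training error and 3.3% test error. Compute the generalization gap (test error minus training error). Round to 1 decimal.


Generalization gap = test_error - train_error
= 3.3 - 1.3
= 2.0%
A moderate gap.

2.0


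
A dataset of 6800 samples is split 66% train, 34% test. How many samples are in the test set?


Train samples = 6800 * 66% = 4488
Test samples = 6800 - 4488
= 2312

2312


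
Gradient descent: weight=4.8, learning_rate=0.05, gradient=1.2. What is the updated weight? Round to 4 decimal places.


w_new = w_old - lr * gradient
= 4.8 - 0.05 * 1.2
= 4.8 - (0.06)
= 4.7400

4.7400


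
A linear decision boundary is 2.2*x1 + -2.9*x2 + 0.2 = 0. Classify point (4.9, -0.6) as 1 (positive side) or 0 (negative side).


Compute 2.2 * 4.9 + -2.9 * -0.6 + 0.2
= 10.78 + 1.74 + 0.2
= 12.72
Since 12.72 >= 0, the point is on the positive side.

1


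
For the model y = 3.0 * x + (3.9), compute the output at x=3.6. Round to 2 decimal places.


y = 3.0 * 3.6 + (3.9)
= 10.8 + (3.9)
= 14.70

14.70


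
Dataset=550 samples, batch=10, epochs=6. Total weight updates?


Iterations per epoch = 550 / 10 = 55
Total updates = iterations_per_epoch * epochs
= 55 * 6
= 330

330


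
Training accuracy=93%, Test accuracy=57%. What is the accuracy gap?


Gap = train_accuracy - test_accuracy
= 93 - 57
= 36%
This large gap strongly indicates overfitting.

36


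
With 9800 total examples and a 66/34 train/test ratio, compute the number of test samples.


Train samples = 9800 * 66% = 6468
Test samples = 9800 - 6468
= 3332

3332


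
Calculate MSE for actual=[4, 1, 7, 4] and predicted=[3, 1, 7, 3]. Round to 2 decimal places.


Differences: [1, 0, 0, 1]
Squared errors: [1, 0, 0, 1]
Sum of squared errors = 2
MSE = 2 / 4 = 0.50

0.50


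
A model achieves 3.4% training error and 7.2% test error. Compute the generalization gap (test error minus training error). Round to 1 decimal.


Generalization gap = test_error - train_error
= 7.2 - 3.4
= 3.8%
A moderate gap.

3.8


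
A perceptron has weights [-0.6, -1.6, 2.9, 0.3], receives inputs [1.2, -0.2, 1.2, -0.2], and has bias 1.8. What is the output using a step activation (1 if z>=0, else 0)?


z = w . x + b
= -0.6*1.2 + -1.6*-0.2 + 2.9*1.2 + 0.3*-0.2 + 1.8
= -0.72 + 0.32 + 3.48 + -0.06 + 1.8
= 3.02 + 1.8
= 4.82
Since z = 4.82 >= 0, output = 1

1


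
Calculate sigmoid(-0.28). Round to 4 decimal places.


sigmoid(z) = 1 / (1 + exp(-z))
exp(-(-0.28)) = exp(0.28) = 1.3231
1 + 1.3231 = 2.3231
1 / 2.3231 = 0.4305

0.4305


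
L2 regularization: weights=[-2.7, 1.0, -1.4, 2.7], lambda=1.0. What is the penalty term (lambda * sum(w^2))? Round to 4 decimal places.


Squaring each weight:
(-2.7)^2 = 7.29
1.0^2 = 1.0
(-1.4)^2 = 1.96
2.7^2 = 7.29
Sum of squares = 17.54
Penalty = 1.0 * 17.54 = 17.5400

17.5400


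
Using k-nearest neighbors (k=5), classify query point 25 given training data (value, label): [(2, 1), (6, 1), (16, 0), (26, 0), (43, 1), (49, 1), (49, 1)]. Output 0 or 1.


Distances from query 25:
Point 26 (class 0): distance = 1
Point 16 (class 0): distance = 9
Point 43 (class 1): distance = 18
Point 6 (class 1): distance = 19
Point 2 (class 1): distance = 23
K=5 nearest neighbors: classes = [0, 0, 1, 1, 1]
Votes for class 1: 3 / 5
Majority vote => class 1

1


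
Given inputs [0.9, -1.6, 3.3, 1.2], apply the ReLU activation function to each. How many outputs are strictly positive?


ReLU(x) = max(0, x) for each element:
ReLU(0.9) = 0.9
ReLU(-1.6) = 0
ReLU(3.3) = 3.3
ReLU(1.2) = 1.2
Active neurons (>0): 3

3


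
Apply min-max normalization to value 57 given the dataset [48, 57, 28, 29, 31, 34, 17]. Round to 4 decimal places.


Min = 17, Max = 57
Range = 57 - 17 = 40
Scaled = (x - min) / (max - min)
= (57 - 17) / 40
= 40 / 40
= 1.0000

1.0000


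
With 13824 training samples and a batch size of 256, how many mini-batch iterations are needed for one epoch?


Iterations per epoch = dataset_size / batch_size
= 13824 / 256
= 54

54


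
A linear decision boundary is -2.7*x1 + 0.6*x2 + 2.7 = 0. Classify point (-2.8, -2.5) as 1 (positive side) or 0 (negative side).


Compute -2.7 * -2.8 + 0.6 * -2.5 + 2.7
= 7.56 + -1.5 + 2.7
= 8.76
Since 8.76 >= 0, the point is on the positive side.

1


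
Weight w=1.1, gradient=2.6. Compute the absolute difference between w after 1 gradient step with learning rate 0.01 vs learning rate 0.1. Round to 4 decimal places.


With lr=0.01: w_new = 1.1 - 0.01 * 2.6 = 1.074
With lr=0.1: w_new = 1.1 - 0.1 * 2.6 = 0.84
Absolute difference = |1.074 - 0.84|
= 0.2340

0.2340


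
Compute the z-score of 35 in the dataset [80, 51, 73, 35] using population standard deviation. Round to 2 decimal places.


Mean = (80 + 51 + 73 + 35) / 4 = 59.75
Variance = sum((x_i - mean)^2) / n = 318.6875
Std = sqrt(318.6875) = 17.8518
Z = (x - mean) / std
= (35 - 59.75) / 17.8518
= -24.75 / 17.8518
= -1.39

-1.39


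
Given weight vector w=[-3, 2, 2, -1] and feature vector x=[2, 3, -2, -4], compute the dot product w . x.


Element-wise products:
-3 * 2 = -6
2 * 3 = 6
2 * -2 = -4
-1 * -4 = 4
Sum = -6 + 6 + -4 + 4
= 0

0


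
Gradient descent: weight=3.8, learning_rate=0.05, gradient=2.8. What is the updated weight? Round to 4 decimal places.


w_new = w_old - lr * gradient
= 3.8 - 0.05 * 2.8
= 3.8 - (0.14)
= 3.6600

3.6600


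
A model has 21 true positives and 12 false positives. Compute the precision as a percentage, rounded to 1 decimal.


Precision = TP / (TP + FP) * 100
= 21 / (21 + 12)
= 21 / 33
= 0.6364
= 63.6%

63.6


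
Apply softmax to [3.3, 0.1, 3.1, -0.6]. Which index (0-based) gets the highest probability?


Softmax is a monotonic transformation, so it preserves the argmax.
We need to find the index of the maximum logit.
Index 0: 3.3
Index 1: 0.1
Index 2: 3.1
Index 3: -0.6
Maximum logit = 3.3 at index 0

0


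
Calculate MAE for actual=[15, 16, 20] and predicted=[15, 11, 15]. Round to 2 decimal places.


Absolute errors: [0, 5, 5]
Sum of absolute errors = 10
MAE = 10 / 3 = 3.33

3.33


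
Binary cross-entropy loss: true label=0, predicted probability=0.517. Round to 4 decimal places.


For y=0: Loss = -log(1-p)
= -log(1 - 0.517)
= -log(0.483)
= -(-0.7277)
= 0.7277

0.7277


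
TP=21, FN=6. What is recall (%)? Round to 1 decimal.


Recall = TP / (TP + FN) * 100
= 21 / (21 + 6)
= 21 / 27
= 0.7778
= 77.8%

77.8


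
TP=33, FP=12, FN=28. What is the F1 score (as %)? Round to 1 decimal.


Precision = TP / (TP + FP) = 33 / 45 = 0.7333
Recall = TP / (TP + FN) = 33 / 61 = 0.541
F1 = 2 * P * R / (P + R)
= 2 * 0.7333 * 0.541 / (0.7333 + 0.541)
= 0.7934 / 1.2743
= 0.6226
As percentage: 62.3%

62.3


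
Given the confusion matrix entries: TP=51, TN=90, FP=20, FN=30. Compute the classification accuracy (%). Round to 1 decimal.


Accuracy = (TP + TN) / (TP + TN + FP + FN) * 100
= (51 + 90) / (51 + 90 + 20 + 30)
= 141 / 191
= 0.7382
= 73.8%

73.8


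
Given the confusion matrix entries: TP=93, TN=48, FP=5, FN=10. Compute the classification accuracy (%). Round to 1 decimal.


Accuracy = (TP + TN) / (TP + TN + FP + FN) * 100
= (93 + 48) / (93 + 48 + 5 + 10)
= 141 / 156
= 0.9038
= 90.4%

90.4


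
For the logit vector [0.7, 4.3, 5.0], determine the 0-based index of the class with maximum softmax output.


Softmax is a monotonic transformation, so it preserves the argmax.
We need to find the index of the maximum logit.
Index 0: 0.7
Index 1: 4.3
Index 2: 5.0
Maximum logit = 5.0 at index 2

2


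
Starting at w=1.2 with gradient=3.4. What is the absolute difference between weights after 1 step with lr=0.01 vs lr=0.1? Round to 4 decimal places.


With lr=0.01: w_new = 1.2 - 0.01 * 3.4 = 1.166
With lr=0.1: w_new = 1.2 - 0.1 * 3.4 = 0.86
Absolute difference = |1.166 - 0.86|
= 0.3060

0.3060


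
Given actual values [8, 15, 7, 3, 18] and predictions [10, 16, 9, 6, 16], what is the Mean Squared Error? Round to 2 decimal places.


Differences: [-2, -1, -2, -3, 2]
Squared errors: [4, 1, 4, 9, 4]
Sum of squared errors = 22
MSE = 22 / 5 = 4.40

4.40


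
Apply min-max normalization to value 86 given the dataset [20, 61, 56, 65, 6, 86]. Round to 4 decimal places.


Min = 6, Max = 86
Range = 86 - 6 = 80
Scaled = (x - min) / (max - min)
= (86 - 6) / 80
= 80 / 80
= 1.0000

1.0000


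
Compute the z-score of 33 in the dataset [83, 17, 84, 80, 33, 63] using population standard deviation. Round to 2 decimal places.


Mean = (83 + 17 + 84 + 80 + 33 + 63) / 6 = 60.0
Variance = sum((x_i - mean)^2) / n = 682.0
Std = sqrt(682.0) = 26.1151
Z = (x - mean) / std
= (33 - 60.0) / 26.1151
= -27.0 / 26.1151
= -1.03

-1.03


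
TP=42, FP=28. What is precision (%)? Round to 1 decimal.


Precision = TP / (TP + FP) * 100
= 42 / (42 + 28)
= 42 / 70
= 0.6
= 60.0%

60.0


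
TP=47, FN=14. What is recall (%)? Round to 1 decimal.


Recall = TP / (TP + FN) * 100
= 47 / (47 + 14)
= 47 / 61
= 0.7705
= 77.0%

77.0


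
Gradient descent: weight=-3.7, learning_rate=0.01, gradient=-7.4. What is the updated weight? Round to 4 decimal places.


w_new = w_old - lr * gradient
= -3.7 - 0.01 * -7.4
= -3.7 - (-0.074)
= -3.6260

-3.6260


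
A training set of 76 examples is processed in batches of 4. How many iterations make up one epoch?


Iterations per epoch = dataset_size / batch_size
= 76 / 4
= 19

19


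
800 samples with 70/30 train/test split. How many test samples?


Train samples = 800 * 70% = 560
Test samples = 800 - 560
= 240

240


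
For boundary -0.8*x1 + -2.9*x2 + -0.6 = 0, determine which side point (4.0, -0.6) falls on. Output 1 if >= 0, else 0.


Compute -0.8 * 4.0 + -2.9 * -0.6 + -0.6
= -3.2 + 1.74 + -0.6
= -2.06
Since -2.06 < 0, the point is on the negative side.

0


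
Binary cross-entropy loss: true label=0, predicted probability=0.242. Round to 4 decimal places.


For y=0: Loss = -log(1-p)
= -log(1 - 0.242)
= -log(0.758)
= -(-0.2771)
= 0.2771

0.2771


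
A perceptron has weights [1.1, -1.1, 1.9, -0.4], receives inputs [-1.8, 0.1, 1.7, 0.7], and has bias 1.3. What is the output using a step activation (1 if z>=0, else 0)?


z = w . x + b
= 1.1*-1.8 + -1.1*0.1 + 1.9*1.7 + -0.4*0.7 + 1.3
= -1.98 + -0.11 + 3.23 + -0.28 + 1.3
= 0.86 + 1.3
= 2.16
Since z = 2.16 >= 0, output = 1

1


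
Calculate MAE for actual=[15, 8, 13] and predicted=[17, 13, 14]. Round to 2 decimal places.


Absolute errors: [2, 5, 1]
Sum of absolute errors = 8
MAE = 8 / 3 = 2.67

2.67


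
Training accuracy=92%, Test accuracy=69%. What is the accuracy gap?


Gap = train_accuracy - test_accuracy
= 92 - 69
= 23%
This large gap strongly indicates overfitting.

23


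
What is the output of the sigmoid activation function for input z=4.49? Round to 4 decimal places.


sigmoid(z) = 1 / (1 + exp(-z))
exp(-(4.49)) = exp(-4.49) = 0.0112
1 + 0.0112 = 1.0112
1 / 1.0112 = 0.9889

0.9889


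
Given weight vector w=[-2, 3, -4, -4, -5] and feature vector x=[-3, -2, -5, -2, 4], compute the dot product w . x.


Element-wise products:
-2 * -3 = 6
3 * -2 = -6
-4 * -5 = 20
-4 * -2 = 8
-5 * 4 = -20
Sum = 6 + -6 + 20 + 8 + -20
= 8

8


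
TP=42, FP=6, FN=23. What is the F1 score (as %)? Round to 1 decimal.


Precision = TP / (TP + FP) = 42 / 48 = 0.875
Recall = TP / (TP + FN) = 42 / 65 = 0.6462
F1 = 2 * P * R / (P + R)
= 2 * 0.875 * 0.6462 / (0.875 + 0.6462)
= 1.1308 / 1.5212
= 0.7434
As percentage: 74.3%

74.3


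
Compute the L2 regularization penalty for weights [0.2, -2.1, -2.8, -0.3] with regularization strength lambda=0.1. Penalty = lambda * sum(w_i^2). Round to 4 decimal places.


Squaring each weight:
0.2^2 = 0.04
(-2.1)^2 = 4.41
(-2.8)^2 = 7.84
(-0.3)^2 = 0.09
Sum of squares = 12.38
Penalty = 0.1 * 12.38 = 1.2380

1.2380


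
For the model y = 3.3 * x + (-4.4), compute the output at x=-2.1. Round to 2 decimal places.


y = 3.3 * -2.1 + (-4.4)
= -6.93 + (-4.4)
= -11.33

-11.33


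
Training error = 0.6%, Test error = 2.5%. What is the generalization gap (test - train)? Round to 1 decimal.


Generalization gap = test_error - train_error
= 2.5 - 0.6
= 1.9%
A small gap suggests good generalization.

1.9


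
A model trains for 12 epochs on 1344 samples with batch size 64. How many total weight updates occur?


Iterations per epoch = 1344 / 64 = 21
Total updates = iterations_per_epoch * epochs
= 21 * 12
= 252

252


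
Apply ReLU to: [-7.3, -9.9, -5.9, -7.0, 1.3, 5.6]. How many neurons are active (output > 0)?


ReLU(x) = max(0, x) for each element:
ReLU(-7.3) = 0
ReLU(-9.9) = 0
ReLU(-5.9) = 0
ReLU(-7.0) = 0
ReLU(1.3) = 1.3
ReLU(5.6) = 5.6
Active neurons (>0): 2

2


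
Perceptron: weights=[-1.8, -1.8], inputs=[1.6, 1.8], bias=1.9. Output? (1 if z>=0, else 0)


z = w . x + b
= -1.8*1.6 + -1.8*1.8 + 1.9
= -2.88 + -3.24 + 1.9
= -6.12 + 1.9
= -4.22
Since z = -4.22 < 0, output = 0

0


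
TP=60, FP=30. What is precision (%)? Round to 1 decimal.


Precision = TP / (TP + FP) * 100
= 60 / (60 + 30)
= 60 / 90
= 0.6667
= 66.7%

66.7


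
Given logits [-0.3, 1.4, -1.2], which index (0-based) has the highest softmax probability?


Softmax is a monotonic transformation, so it preserves the argmax.
We need to find the index of the maximum logit.
Index 0: -0.3
Index 1: 1.4
Index 2: -1.2
Maximum logit = 1.4 at index 1

1


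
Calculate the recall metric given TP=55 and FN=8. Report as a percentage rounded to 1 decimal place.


Recall = TP / (TP + FN) * 100
= 55 / (55 + 8)
= 55 / 63
= 0.873
= 87.3%

87.3


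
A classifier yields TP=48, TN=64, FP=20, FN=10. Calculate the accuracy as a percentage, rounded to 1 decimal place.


Accuracy = (TP + TN) / (TP + TN + FP + FN) * 100
= (48 + 64) / (48 + 64 + 20 + 10)
= 112 / 142
= 0.7887
= 78.9%

78.9


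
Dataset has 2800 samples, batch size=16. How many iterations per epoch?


Iterations per epoch = dataset_size / batch_size
= 2800 / 16
= 175

175


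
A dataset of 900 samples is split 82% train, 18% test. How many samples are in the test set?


Train samples = 900 * 82% = 738
Test samples = 900 - 738
= 162

162


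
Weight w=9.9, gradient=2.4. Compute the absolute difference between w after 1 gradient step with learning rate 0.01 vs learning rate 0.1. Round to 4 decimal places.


With lr=0.01: w_new = 9.9 - 0.01 * 2.4 = 9.876
With lr=0.1: w_new = 9.9 - 0.1 * 2.4 = 9.66
Absolute difference = |9.876 - 9.66|
= 0.2160

0.2160


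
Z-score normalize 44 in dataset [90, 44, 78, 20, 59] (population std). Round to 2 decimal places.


Mean = (90 + 44 + 78 + 20 + 59) / 5 = 58.2
Variance = sum((x_i - mean)^2) / n = 612.96
Std = sqrt(612.96) = 24.758
Z = (x - mean) / std
= (44 - 58.2) / 24.758
= -14.2 / 24.758
= -0.57

-0.57


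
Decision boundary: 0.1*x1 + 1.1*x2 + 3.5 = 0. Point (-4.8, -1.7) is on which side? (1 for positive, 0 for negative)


Compute 0.1 * -4.8 + 1.1 * -1.7 + 3.5
= -0.48 + -1.87 + 3.5
= 1.15
Since 1.15 >= 0, the point is on the positive side.

1


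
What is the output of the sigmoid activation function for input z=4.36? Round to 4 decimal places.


sigmoid(z) = 1 / (1 + exp(-z))
exp(-(4.36)) = exp(-4.36) = 0.0128
1 + 0.0128 = 1.0128
1 / 1.0128 = 0.9874

0.9874


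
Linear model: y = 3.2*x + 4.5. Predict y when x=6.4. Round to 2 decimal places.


y = 3.2 * 6.4 + (4.5)
= 20.48 + (4.5)
= 24.98

24.98


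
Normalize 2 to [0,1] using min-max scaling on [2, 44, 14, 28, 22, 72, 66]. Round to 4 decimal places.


Min = 2, Max = 72
Range = 72 - 2 = 70
Scaled = (x - min) / (max - min)
= (2 - 2) / 70
= 0 / 70
= 0.0000

0.0000


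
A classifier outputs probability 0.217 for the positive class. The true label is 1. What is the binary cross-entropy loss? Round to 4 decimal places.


For y=1: Loss = -log(p)
= -log(0.217)
= -(-1.5279)
= 1.5279

1.5279


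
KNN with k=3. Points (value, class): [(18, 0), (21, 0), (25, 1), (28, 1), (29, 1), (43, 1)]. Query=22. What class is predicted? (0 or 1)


Distances from query 22:
Point 21 (class 0): distance = 1
Point 25 (class 1): distance = 3
Point 18 (class 0): distance = 4
K=3 nearest neighbors: classes = [0, 1, 0]
Votes for class 1: 1 / 3
Majority vote => class 0

0


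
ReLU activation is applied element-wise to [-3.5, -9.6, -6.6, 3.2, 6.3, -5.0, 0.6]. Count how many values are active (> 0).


ReLU(x) = max(0, x) for each element:
ReLU(-3.5) = 0
ReLU(-9.6) = 0
ReLU(-6.6) = 0
ReLU(3.2) = 3.2
ReLU(6.3) = 6.3
ReLU(-5.0) = 0
ReLU(0.6) = 0.6
Active neurons (>0): 3

3


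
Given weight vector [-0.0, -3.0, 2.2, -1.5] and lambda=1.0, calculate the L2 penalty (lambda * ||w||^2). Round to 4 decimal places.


Squaring each weight:
(-0.0)^2 = 0.0
(-3.0)^2 = 9.0
2.2^2 = 4.84
(-1.5)^2 = 2.25
Sum of squares = 16.09
Penalty = 1.0 * 16.09 = 16.0900

16.0900


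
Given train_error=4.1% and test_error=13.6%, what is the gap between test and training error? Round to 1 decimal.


Generalization gap = test_error - train_error
= 13.6 - 4.1
= 9.5%
A moderate gap.

9.5


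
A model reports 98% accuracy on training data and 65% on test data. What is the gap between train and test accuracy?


Gap = train_accuracy - test_accuracy
= 98 - 65
= 33%
This large gap strongly indicates overfitting.

33


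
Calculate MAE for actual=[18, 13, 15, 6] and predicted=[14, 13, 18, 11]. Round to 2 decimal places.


Absolute errors: [4, 0, 3, 5]
Sum of absolute errors = 12
MAE = 12 / 4 = 3.00

3.00


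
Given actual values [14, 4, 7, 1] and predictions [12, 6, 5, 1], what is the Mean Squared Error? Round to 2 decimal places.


Differences: [2, -2, 2, 0]
Squared errors: [4, 4, 4, 0]
Sum of squared errors = 12
MSE = 12 / 4 = 3.00

3.00


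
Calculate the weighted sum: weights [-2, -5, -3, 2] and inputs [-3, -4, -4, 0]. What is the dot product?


Element-wise products:
-2 * -3 = 6
-5 * -4 = 20
-3 * -4 = 12
2 * 0 = 0
Sum = 6 + 20 + 12 + 0
= 38

38


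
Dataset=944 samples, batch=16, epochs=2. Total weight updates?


Iterations per epoch = 944 / 16 = 59
Total updates = iterations_per_epoch * epochs
= 59 * 2
= 118

118


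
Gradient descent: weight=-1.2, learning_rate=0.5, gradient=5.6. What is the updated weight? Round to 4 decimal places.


w_new = w_old - lr * gradient
= -1.2 - 0.5 * 5.6
= -1.2 - (2.8)
= -4.0000

-4.0000


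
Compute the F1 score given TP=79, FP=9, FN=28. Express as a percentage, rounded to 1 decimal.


Precision = TP / (TP + FP) = 79 / 88 = 0.8977
Recall = TP / (TP + FN) = 79 / 107 = 0.7383
F1 = 2 * P * R / (P + R)
= 2 * 0.8977 * 0.7383 / (0.8977 + 0.7383)
= 1.3256 / 1.636
= 0.8103
As percentage: 81.0%

81.0


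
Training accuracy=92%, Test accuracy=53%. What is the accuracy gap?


Gap = train_accuracy - test_accuracy
= 92 - 53
= 39%
This large gap strongly indicates overfitting.

39


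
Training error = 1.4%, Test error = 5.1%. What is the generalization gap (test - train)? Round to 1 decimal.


Generalization gap = test_error - train_error
= 5.1 - 1.4
= 3.7%
A moderate gap.

3.7


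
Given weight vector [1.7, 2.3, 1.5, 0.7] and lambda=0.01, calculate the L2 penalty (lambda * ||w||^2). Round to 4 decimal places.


Squaring each weight:
1.7^2 = 2.89
2.3^2 = 5.29
1.5^2 = 2.25
0.7^2 = 0.49
Sum of squares = 10.92
Penalty = 0.01 * 10.92 = 0.1092

0.1092


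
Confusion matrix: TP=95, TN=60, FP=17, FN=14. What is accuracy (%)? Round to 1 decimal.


Accuracy = (TP + TN) / (TP + TN + FP + FN) * 100
= (95 + 60) / (95 + 60 + 17 + 14)
= 155 / 186
= 0.8333
= 83.3%

83.3


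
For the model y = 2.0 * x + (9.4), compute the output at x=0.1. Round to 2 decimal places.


y = 2.0 * 0.1 + (9.4)
= 0.2 + (9.4)
= 9.60

9.60


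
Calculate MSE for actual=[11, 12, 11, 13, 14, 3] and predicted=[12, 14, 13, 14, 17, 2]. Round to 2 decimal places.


Differences: [-1, -2, -2, -1, -3, 1]
Squared errors: [1, 4, 4, 1, 9, 1]
Sum of squared errors = 20
MSE = 20 / 6 = 3.33

3.33


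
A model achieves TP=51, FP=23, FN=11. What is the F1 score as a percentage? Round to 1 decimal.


Precision = TP / (TP + FP) = 51 / 74 = 0.6892
Recall = TP / (TP + FN) = 51 / 62 = 0.8226
F1 = 2 * P * R / (P + R)
= 2 * 0.6892 * 0.8226 / (0.6892 + 0.8226)
= 1.1338 / 1.5118
= 0.75
As percentage: 75.0%

75.0


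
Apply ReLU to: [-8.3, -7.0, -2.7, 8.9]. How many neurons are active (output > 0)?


ReLU(x) = max(0, x) for each element:
ReLU(-8.3) = 0
ReLU(-7.0) = 0
ReLU(-2.7) = 0
ReLU(8.9) = 8.9
Active neurons (>0): 1

1


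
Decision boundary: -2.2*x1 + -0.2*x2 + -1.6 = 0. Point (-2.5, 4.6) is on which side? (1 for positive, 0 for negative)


Compute -2.2 * -2.5 + -0.2 * 4.6 + -1.6
= 5.5 + -0.92 + -1.6
= 2.98
Since 2.98 >= 0, the point is on the positive side.

1


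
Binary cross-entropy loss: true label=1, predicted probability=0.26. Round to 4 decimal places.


For y=1: Loss = -log(p)
= -log(0.26)
= -(-1.3471)
= 1.3471

1.3471


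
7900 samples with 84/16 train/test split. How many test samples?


Train samples = 7900 * 84% = 6636
Test samples = 7900 - 6636
= 1264

1264


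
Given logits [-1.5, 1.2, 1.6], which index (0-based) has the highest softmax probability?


Softmax is a monotonic transformation, so it preserves the argmax.
We need to find the index of the maximum logit.
Index 0: -1.5
Index 1: 1.2
Index 2: 1.6
Maximum logit = 1.6 at index 2

2


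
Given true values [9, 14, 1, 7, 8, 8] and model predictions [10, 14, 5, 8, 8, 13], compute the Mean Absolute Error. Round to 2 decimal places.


Absolute errors: [1, 0, 4, 1, 0, 5]
Sum of absolute errors = 11
MAE = 11 / 6 = 1.83

1.83


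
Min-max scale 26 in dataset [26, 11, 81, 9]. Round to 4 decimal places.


Min = 9, Max = 81
Range = 81 - 9 = 72
Scaled = (x - min) / (max - min)
= (26 - 9) / 72
= 17 / 72
= 0.2361

0.2361


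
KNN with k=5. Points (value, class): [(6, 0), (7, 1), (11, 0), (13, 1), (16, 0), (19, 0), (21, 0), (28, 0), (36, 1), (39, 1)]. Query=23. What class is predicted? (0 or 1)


Distances from query 23:
Point 21 (class 0): distance = 2
Point 19 (class 0): distance = 4
Point 28 (class 0): distance = 5
Point 16 (class 0): distance = 7
Point 13 (class 1): distance = 10
K=5 nearest neighbors: classes = [0, 0, 0, 0, 1]
Votes for class 1: 1 / 5
Majority vote => class 0

0
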